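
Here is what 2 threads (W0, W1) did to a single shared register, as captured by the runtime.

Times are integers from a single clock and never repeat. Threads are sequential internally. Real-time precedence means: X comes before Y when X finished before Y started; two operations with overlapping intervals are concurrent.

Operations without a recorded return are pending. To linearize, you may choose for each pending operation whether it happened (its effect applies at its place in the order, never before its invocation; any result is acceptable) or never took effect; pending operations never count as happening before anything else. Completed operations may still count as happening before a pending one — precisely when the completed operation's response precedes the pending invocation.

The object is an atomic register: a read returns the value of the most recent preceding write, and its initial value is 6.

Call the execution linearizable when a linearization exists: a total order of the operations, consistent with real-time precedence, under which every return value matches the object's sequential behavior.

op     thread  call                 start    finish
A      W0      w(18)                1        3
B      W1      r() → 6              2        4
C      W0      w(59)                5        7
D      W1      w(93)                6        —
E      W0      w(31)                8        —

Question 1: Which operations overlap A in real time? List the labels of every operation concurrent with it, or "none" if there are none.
B

A runs from 1 to 3; window-overlapping ops are concurrent
B [2,4]: concurrent
C [5,7]: after
D [6,…): after
E [8,…): after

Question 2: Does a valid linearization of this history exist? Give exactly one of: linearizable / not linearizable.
linearizable

one valid linearization: B, A, C
after step 1 (B r() → 6): value 6
after step 2 (A w(18)): value 18
after step 3 (C w(59)): value 59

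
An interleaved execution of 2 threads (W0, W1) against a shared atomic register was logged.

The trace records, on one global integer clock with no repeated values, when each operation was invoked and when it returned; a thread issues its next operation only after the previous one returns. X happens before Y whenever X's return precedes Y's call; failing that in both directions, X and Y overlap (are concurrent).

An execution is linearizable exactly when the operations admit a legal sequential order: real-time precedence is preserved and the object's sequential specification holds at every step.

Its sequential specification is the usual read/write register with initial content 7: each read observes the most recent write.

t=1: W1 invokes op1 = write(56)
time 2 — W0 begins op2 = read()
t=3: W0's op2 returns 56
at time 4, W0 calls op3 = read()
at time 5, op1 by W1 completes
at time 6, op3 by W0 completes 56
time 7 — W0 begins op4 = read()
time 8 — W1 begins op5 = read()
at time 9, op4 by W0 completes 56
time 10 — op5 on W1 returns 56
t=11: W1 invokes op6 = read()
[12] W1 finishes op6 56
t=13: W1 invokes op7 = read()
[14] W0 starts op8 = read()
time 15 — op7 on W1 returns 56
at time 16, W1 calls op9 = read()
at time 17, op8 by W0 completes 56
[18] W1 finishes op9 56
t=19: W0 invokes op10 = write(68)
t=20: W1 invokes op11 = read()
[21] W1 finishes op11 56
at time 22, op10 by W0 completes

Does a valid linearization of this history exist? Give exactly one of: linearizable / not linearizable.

linearizable

witness order: op1, op2, op3, op4, op5, op6, op7, op8, op9, op11, op10
step 1: op1 write(56) — value 56
step 2: op2 read() → 56 — value 56
step 3: op3 read() → 56 — value 56
step 4: op4 read() → 56 — value 56
step 5: op5 read() → 56 — value 56
step 6: op6 read() → 56 — value 56
step 7: op7 read() → 56 — value 56
step 8: op8 read() → 56 — value 56
step 9: op9 read() → 56 — value 56
step 10: op11 read() → 56 — value 56
step 11: op10 write(68) — value 68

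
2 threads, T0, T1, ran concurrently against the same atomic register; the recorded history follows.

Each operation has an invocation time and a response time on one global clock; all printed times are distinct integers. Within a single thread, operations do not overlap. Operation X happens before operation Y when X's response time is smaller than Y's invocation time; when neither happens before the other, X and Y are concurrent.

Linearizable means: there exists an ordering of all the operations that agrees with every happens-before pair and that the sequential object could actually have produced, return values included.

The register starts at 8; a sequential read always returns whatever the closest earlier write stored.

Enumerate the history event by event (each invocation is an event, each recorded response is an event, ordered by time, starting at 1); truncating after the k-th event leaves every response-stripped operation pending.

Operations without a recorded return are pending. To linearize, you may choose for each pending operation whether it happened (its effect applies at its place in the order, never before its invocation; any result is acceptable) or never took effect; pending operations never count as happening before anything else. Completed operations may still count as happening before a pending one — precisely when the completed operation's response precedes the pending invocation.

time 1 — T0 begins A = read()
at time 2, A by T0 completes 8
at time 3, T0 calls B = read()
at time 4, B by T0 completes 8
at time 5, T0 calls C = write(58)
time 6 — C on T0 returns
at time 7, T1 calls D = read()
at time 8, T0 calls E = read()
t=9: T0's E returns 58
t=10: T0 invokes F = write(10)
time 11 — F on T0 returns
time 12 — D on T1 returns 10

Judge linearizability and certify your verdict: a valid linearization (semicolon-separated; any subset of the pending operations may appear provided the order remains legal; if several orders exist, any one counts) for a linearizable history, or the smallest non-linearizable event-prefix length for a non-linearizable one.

step 1: A read() → 8 — value 8
step 2: B read() → 8 — value 8
step 3: C write(58) — value 58
step 4: E read() → 58 — value 58
step 5: F write(10) — value 10
step 6: D read() → 10 — value 10

linearizable — witness: A; B; C; E; F; D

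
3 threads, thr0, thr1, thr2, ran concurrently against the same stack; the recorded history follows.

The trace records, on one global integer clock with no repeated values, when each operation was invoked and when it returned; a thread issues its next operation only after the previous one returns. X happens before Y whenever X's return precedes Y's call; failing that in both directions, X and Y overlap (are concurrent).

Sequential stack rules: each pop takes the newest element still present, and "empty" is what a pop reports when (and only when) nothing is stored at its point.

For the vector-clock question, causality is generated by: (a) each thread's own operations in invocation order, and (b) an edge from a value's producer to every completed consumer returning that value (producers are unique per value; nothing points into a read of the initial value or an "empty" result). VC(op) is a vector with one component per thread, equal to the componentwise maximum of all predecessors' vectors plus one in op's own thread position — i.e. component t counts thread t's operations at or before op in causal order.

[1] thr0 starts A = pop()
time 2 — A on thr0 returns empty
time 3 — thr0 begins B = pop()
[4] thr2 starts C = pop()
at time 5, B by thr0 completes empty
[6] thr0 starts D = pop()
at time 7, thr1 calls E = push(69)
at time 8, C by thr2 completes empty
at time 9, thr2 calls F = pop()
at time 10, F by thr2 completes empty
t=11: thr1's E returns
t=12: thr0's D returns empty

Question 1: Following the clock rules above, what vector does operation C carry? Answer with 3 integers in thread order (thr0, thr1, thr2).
no predecessors for C (invoked 4): thr2 increments from zero → (0, 0, 1)
no predecessors for E (invoked 7): thr1 increments from zero → (0, 1, 0)
no predecessors for A (invoked 1): thr0 increments from zero → (1, 0, 0)
F (invocation 9): componentwise max over VC(C)=(0, 0, 1), +1 at thr2, giving (0, 0, 2)
B (invocation 3): componentwise max over VC(A)=(1, 0, 0), +1 at thr0, giving (2, 0, 0)
D (invocation 6): componentwise max over VC(B)=(2, 0, 0), +1 at thr0, giving (3, 0, 0)
target: VC(C) = (0, 0, 1)

(0, 0, 1)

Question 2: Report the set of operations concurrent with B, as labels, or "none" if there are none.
B spans [3,5]: anything still running between times 3 and 5 counts as concurrent
A [1,2]: before
C [4,8]: concurrent
D [6,12]: after
E [7,11]: after
F [9,10]: after

C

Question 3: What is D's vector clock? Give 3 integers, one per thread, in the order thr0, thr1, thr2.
VC(C, invoked at 4): no causal predecessors; +1 on thr2 → (0, 0, 1)
VC(E, invoked at 7): no causal predecessors; +1 on thr1 → (0, 1, 0)
VC(A, invoked at 1): no causal predecessors; +1 on thr0 → (1, 0, 0)
merge at F (invoked 9): VC(C)=(0, 0, 1), own-thread bump on thr2 → (0, 0, 2)
merge at B (invoked 3): VC(A)=(1, 0, 0), own-thread bump on thr0 → (2, 0, 0)
merge at D (invoked 6): VC(B)=(2, 0, 0), own-thread bump on thr0 → (3, 0, 0)
target: VC(D) = (3, 0, 0)

(3, 0, 0)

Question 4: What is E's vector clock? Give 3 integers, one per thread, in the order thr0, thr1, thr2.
C (invocation 4): nothing precedes it; thr2's component alone gives (0, 0, 1)
E (invocation 7): nothing precedes it; thr1's component alone gives (0, 1, 0)
A (invocation 1): nothing precedes it; thr0's component alone gives (1, 0, 0)
VC(F, invoked at 9): max of VC(C)=(0, 0, 1), then +1 on thread thr2 → (0, 0, 2)
VC(B, invoked at 3): max of VC(A)=(1, 0, 0), then +1 on thread thr0 → (2, 0, 0)
VC(D, invoked at 6): max of VC(B)=(2, 0, 0), then +1 on thread thr0 → (3, 0, 0)
target: VC(E) = (0, 1, 0)

(0, 1, 0)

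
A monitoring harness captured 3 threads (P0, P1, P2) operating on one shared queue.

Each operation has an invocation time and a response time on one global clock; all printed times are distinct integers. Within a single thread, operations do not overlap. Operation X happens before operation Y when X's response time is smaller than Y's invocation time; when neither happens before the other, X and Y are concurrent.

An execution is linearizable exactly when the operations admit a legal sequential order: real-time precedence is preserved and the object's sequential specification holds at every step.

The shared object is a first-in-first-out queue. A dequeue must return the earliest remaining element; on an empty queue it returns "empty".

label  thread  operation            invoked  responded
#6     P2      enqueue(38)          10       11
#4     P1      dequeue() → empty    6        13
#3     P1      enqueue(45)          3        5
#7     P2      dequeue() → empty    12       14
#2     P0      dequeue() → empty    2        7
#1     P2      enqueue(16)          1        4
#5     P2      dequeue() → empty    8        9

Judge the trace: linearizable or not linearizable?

not linearizable

cut after 8 events: linearizable; cut after 9 events (#5 responds, time 9): not linearizable
all 6 real-time-respecting orders fail — 4 completed queue operations, no legal replay
including or dropping the 1 pending operation (#4) in any combination fails
e.g. #1, #2, #3, #5 (pending dropped): illegal at step 2, since #2 dequeue() → empty cannot apply there
e.g. #1, #3, #2, #5 (pending dropped): illegal at step 3, since #2 dequeue() → empty cannot apply there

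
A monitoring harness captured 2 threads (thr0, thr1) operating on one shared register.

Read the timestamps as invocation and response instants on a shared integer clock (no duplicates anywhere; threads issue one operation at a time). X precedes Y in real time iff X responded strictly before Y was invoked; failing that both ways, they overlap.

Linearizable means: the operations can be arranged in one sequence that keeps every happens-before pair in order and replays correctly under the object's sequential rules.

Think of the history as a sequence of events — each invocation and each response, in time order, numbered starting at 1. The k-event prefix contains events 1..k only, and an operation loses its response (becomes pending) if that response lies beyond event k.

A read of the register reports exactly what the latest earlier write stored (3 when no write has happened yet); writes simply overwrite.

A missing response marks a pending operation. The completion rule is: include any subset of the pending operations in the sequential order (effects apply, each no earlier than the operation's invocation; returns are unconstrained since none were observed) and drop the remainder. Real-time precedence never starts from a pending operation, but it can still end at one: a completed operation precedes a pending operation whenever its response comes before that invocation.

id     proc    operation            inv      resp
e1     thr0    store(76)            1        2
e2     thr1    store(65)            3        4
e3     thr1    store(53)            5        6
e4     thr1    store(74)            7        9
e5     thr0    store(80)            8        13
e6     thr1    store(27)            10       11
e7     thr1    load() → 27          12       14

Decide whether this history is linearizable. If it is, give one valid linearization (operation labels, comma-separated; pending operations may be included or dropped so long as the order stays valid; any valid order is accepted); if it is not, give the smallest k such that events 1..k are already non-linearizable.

linearizable — witness: e1, e2, e3, e4, e5, e6, e7

step 1: e1 store(76) — value 76
step 2: e2 store(65) — value 65
step 3: e3 store(53) — value 53
step 4: e4 store(74) — value 74
step 5: e5 store(80) — value 80
step 6: e6 store(27) — value 27
step 7: e7 load() → 27 — value 27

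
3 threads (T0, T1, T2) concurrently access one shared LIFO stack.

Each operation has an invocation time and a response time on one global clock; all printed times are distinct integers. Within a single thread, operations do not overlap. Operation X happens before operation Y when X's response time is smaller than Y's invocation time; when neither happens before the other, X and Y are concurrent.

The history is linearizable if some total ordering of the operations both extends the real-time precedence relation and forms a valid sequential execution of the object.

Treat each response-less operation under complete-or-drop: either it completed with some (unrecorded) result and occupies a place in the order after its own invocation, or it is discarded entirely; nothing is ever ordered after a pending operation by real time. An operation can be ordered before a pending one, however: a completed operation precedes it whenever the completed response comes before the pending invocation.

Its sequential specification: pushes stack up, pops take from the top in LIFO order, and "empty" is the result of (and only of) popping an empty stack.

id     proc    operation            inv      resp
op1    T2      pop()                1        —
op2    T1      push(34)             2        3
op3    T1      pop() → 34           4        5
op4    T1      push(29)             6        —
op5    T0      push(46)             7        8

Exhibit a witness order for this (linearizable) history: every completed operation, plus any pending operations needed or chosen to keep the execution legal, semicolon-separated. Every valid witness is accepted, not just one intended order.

op1; op2; op3; op4; op5

after step 1 (op1 pop() (pending, included)): stack <>
after step 2 (op2 push(34)): stack <34>
after step 3 (op3 pop() → 34): stack <>
after step 4 (op4 push(29) (pending, included)): stack <29>
after step 5 (op5 push(46)): stack <29,46>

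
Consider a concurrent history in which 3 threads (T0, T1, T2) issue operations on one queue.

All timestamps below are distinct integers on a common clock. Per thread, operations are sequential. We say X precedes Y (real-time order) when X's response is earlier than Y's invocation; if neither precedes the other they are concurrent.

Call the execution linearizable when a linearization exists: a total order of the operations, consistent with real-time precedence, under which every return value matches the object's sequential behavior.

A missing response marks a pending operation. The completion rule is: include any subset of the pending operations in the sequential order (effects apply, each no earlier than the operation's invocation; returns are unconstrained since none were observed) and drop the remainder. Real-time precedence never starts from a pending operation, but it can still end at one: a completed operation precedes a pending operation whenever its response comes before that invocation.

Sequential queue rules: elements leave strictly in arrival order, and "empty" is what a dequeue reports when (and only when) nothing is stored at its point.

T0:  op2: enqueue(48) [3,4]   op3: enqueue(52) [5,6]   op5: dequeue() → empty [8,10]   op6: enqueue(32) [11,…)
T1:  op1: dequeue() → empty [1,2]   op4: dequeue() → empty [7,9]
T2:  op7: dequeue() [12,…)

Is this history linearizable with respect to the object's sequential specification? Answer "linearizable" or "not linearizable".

not linearizable

already the first 9 events (up to op4's response at time 9) admit no linearization; the first 8 still do
exhaustive check: the 4 completed queue ops admit one real-time order; illegal
completion choices over the 1 pending operation (op5) were checked; none helps
one such order, op1, op2, op3, op4 (pending dropped), breaks at step 4 where op4 dequeue() → empty is illegal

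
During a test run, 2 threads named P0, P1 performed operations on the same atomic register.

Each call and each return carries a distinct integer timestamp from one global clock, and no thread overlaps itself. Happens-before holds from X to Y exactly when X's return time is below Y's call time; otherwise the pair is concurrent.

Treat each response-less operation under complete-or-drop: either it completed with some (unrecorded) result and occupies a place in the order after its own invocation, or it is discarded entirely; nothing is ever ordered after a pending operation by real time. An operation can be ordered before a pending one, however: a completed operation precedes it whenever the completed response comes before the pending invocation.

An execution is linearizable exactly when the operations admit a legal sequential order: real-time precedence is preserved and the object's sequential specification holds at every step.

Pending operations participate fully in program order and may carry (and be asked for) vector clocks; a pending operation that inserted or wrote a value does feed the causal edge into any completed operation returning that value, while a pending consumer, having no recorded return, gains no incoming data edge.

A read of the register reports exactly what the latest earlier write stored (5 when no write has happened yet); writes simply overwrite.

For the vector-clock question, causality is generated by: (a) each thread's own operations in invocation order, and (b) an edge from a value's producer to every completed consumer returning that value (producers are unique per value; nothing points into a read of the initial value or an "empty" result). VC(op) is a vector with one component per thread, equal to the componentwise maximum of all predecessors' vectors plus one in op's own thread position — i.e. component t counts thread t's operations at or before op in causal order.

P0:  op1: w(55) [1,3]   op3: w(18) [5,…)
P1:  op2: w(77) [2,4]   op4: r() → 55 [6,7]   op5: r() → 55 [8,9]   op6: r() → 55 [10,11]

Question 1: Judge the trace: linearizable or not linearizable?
linearizable

a witness: op2, op1, op4, op5, op6
1. op2 w(77), leaving value 77
2. op1 w(55), leaving value 55
3. op4 r() → 55, leaving value 55
4. op5 r() → 55, leaving value 55
5. op6 r() → 55, leaving value 55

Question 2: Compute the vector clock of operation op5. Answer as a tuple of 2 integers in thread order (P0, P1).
(1, 3)

op2 (invocation 2): nothing precedes it; P1's component alone gives (0, 1)
op1 (invocation 1): nothing precedes it; P0's component alone gives (1, 0)
invoked at 5, op3 merges VC(op1)=(1, 0) and bumps P0's slot → (2, 0)
invoked at 6, op4 merges VC(op1)=(1, 0), VC(op2)=(0, 1) and bumps P1's slot → (1, 2)
invoked at 8, op5 merges VC(op1)=(1, 0), VC(op4)=(1, 2) and bumps P1's slot → (1, 3)
invoked at 10, op6 merges VC(op1)=(1, 0), VC(op5)=(1, 3) and bumps P1's slot → (1, 4)
target: VC(op5) = (1, 3)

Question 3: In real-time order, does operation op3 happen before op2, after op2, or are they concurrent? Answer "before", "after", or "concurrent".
after

op3 spans [5,…), op2 spans [2,4]
resp(op2)=4 < inv(op3)=5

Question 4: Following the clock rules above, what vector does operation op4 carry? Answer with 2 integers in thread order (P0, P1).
(1, 2)

root op op2, invoked 2: fresh clock plus P1's own tick → (0, 1)
root op op1, invoked 1: fresh clock plus P0's own tick → (1, 0)
op3, invoked 5, takes VC(op1)=(1, 0) under max, adds 1 for P0 → (2, 0)
op4, invoked 6, takes VC(op1)=(1, 0), VC(op2)=(0, 1) under max, adds 1 for P1 → (1, 2)
op5, invoked 8, takes VC(op1)=(1, 0), VC(op4)=(1, 2) under max, adds 1 for P1 → (1, 3)
op6, invoked 10, takes VC(op1)=(1, 0), VC(op5)=(1, 3) under max, adds 1 for P1 → (1, 4)
target: VC(op4) = (1, 2)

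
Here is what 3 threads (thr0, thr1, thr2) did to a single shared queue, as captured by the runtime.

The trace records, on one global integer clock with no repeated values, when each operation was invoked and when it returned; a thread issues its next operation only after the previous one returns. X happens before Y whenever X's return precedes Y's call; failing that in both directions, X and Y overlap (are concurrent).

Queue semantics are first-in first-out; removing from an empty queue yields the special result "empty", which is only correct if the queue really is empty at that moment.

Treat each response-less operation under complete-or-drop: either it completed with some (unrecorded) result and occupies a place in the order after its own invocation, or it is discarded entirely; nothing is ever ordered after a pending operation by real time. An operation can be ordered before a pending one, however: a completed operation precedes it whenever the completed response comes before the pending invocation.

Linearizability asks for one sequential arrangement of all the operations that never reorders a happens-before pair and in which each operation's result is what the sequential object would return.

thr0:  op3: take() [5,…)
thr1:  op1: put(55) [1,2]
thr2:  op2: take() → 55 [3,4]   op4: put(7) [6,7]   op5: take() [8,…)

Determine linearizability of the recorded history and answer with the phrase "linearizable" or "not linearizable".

linearizable

a witness: op1, op2, op3, op4
step 1: op1 put(55) — queue <55>
step 2: op2 take() → 55 — queue <>
step 3: op3 take() (pending, included) — queue <>
step 4: op4 put(7) — queue <7>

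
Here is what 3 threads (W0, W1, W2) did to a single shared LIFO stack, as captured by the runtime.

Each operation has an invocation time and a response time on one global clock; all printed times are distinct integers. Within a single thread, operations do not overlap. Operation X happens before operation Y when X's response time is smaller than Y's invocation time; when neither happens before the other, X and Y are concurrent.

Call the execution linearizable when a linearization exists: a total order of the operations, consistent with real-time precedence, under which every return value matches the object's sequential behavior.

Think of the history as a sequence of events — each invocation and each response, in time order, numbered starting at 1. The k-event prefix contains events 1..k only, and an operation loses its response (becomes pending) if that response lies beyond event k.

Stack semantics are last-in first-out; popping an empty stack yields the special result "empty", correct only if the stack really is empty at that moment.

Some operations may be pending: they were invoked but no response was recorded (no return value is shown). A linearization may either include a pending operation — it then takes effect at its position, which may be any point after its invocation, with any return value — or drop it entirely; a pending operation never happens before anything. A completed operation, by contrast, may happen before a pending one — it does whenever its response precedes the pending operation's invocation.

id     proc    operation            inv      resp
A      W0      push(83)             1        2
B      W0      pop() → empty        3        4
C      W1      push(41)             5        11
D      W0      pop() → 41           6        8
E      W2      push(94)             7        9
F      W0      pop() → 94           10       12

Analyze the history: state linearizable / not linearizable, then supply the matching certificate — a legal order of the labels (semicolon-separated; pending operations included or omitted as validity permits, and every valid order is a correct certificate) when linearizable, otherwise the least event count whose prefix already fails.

cut after 3 events: linearizable; cut after 4 events (B responds, time 4): not linearizable
the completed operations (2 total) allow one real-time order; the LIFO stack replay rejects it
one such order, A, B, breaks at step 2 where B pop() → empty is illegal

not linearizable — minimal violating prefix: 4 events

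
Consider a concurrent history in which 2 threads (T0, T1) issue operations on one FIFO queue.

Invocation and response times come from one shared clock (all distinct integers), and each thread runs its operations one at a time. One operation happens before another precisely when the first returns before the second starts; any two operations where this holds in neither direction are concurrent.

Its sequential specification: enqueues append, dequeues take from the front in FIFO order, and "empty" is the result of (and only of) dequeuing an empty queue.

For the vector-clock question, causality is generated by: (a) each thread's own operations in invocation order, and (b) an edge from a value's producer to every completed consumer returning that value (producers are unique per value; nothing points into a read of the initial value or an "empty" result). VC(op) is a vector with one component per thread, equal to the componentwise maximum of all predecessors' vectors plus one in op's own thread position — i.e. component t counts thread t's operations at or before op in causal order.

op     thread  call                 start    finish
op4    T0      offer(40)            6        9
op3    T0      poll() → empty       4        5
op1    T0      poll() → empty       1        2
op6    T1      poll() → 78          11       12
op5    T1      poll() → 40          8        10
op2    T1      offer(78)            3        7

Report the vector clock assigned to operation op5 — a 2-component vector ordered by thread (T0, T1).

(3, 2)

VC(op2, invoked at 3): no causal predecessors; +1 on T1 → (0, 1)
VC(op1, invoked at 1): no causal predecessors; +1 on T0 → (1, 0)
invoked at 4, op3 merges VC(op1)=(1, 0) and bumps T0's slot → (2, 0)
invoked at 6, op4 merges VC(op3)=(2, 0) and bumps T0's slot → (3, 0)
invoked at 8, op5 merges VC(op2)=(0, 1), VC(op4)=(3, 0) and bumps T1's slot → (3, 2)
invoked at 11, op6 merges VC(op2)=(0, 1), VC(op5)=(3, 2) and bumps T1's slot → (3, 3)
target: VC(op5) = (3, 2)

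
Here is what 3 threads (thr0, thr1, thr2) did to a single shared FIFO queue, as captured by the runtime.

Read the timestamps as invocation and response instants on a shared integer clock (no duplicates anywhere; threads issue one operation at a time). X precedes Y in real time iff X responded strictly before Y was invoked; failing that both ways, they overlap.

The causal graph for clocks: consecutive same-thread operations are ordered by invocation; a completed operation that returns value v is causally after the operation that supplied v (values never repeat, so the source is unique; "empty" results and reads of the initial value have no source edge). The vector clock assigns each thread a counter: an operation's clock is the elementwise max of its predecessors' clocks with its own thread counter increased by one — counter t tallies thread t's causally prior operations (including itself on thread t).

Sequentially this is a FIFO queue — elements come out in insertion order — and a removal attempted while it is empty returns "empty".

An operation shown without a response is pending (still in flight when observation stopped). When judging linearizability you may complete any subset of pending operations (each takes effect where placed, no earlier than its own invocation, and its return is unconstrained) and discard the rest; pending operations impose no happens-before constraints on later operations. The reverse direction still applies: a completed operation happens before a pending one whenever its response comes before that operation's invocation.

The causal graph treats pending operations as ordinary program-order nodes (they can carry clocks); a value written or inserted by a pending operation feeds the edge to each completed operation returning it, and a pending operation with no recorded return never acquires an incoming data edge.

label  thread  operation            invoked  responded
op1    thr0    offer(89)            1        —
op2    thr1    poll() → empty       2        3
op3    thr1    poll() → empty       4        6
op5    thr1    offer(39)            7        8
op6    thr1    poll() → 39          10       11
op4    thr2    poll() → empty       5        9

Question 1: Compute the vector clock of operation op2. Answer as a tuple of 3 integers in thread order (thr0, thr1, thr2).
Answer: (0, 1, 0)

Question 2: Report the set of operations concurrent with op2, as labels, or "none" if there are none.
Answer: op1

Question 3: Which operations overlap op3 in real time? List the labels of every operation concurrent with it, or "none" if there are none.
Answer: op1, op4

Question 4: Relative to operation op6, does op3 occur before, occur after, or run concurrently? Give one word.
Answer: before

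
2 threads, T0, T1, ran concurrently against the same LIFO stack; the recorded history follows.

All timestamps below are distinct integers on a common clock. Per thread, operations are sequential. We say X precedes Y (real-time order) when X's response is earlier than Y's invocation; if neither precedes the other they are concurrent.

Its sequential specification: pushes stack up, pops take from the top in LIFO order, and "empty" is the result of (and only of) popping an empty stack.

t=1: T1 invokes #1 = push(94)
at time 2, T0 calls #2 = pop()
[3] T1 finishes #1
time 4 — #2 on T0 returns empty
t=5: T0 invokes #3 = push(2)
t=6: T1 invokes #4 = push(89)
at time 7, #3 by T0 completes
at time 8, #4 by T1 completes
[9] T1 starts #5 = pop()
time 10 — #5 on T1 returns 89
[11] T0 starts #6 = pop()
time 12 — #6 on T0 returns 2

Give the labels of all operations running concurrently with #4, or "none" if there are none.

concurrent with #4 ([6,8]): every op whose interval crosses 6..8
#1 [1,3]: before
#2 [2,4]: before
#3 [5,7]: concurrent
#5 [9,10]: after
#6 [11,12]: after

#3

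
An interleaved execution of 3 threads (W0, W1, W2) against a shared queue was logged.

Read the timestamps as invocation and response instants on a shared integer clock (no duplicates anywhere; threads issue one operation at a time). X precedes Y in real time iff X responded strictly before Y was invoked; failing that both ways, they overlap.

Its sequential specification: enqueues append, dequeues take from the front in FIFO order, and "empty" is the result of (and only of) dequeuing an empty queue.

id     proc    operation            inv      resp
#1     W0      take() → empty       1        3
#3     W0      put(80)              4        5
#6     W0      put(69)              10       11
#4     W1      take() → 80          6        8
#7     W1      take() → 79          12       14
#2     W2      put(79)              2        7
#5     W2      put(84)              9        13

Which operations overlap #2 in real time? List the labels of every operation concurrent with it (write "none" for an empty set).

#2 spans [2,7]: anything still running between times 2 and 7 counts as concurrent
#1 [1,3]: concurrent
#3 [4,5]: concurrent
#4 [6,8]: concurrent
#5 [9,13]: after
#6 [10,11]: after
#7 [12,14]: after

#1, #3, #4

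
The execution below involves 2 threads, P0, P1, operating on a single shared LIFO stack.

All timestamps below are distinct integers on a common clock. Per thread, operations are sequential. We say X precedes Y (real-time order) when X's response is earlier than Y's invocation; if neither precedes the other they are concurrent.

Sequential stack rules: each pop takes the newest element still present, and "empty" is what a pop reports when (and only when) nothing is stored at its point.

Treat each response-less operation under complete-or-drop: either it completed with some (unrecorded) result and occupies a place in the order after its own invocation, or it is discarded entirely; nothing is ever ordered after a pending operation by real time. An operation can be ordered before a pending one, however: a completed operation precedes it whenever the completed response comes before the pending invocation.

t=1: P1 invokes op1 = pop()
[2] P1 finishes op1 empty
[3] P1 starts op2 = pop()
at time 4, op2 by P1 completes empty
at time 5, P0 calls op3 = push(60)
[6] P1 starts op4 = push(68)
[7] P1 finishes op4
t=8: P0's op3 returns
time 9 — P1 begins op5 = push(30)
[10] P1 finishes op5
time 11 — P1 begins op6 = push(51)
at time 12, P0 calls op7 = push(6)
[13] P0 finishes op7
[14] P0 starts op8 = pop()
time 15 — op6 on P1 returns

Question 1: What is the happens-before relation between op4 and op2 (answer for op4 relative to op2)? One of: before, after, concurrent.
Answer: after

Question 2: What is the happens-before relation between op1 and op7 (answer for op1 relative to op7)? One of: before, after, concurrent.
Answer: before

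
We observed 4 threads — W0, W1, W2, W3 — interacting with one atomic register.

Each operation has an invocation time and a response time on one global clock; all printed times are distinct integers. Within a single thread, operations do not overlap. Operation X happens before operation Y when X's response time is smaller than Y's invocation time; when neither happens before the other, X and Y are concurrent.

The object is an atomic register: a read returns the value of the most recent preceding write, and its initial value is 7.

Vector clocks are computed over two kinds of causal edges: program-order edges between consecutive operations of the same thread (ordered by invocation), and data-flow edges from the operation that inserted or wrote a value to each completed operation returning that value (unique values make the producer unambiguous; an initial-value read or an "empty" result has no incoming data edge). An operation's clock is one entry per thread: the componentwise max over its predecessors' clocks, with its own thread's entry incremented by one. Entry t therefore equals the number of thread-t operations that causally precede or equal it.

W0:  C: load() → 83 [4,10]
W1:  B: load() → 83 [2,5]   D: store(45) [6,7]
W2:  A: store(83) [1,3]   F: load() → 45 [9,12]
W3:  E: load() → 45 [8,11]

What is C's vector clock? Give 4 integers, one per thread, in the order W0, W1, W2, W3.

(1, 0, 1, 0)

VC(A, invoked at 1): no causal predecessors; +1 on W2 → (0, 0, 1, 0)
VC(B, invoked at 2): max of VC(A)=(0, 0, 1, 0), then +1 on thread W1 → (0, 1, 1, 0)
VC(C, invoked at 4): max of VC(A)=(0, 0, 1, 0), then +1 on thread W0 → (1, 0, 1, 0)
VC(D, invoked at 6): max of VC(B)=(0, 1, 1, 0), then +1 on thread W1 → (0, 2, 1, 0)
VC(E, invoked at 8): max of VC(D)=(0, 2, 1, 0), then +1 on thread W3 → (0, 2, 1, 1)
VC(F, invoked at 9): max of VC(A)=(0, 0, 1, 0), VC(D)=(0, 2, 1, 0), then +1 on thread W2 → (0, 2, 2, 0)
target: VC(C) = (1, 0, 1, 0)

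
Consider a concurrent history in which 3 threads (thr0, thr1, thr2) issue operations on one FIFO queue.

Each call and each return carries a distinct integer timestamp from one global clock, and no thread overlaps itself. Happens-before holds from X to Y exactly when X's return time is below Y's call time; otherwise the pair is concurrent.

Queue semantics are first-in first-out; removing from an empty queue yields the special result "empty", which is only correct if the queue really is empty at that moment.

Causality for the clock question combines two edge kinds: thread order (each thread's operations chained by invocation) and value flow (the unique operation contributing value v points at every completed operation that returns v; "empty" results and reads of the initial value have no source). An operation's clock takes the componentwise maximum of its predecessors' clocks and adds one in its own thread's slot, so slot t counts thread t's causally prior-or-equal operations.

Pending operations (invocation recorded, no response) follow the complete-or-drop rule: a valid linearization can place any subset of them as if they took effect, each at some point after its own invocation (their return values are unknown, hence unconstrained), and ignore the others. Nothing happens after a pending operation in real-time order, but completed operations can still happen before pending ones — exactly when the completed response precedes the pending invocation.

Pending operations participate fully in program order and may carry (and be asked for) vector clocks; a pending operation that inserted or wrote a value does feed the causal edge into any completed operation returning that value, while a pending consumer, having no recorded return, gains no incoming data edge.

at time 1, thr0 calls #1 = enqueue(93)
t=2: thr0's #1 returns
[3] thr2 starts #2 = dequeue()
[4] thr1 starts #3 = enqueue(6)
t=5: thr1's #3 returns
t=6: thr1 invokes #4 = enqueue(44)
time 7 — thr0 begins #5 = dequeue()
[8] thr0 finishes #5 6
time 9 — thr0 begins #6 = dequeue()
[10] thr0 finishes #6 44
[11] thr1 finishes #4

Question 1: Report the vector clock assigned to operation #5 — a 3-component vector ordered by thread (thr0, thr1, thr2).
Answer: (2, 1, 0)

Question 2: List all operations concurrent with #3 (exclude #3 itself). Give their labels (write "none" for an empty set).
Answer: #2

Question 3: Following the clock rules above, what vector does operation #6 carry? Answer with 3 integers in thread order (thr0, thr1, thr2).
Answer: (3, 2, 0)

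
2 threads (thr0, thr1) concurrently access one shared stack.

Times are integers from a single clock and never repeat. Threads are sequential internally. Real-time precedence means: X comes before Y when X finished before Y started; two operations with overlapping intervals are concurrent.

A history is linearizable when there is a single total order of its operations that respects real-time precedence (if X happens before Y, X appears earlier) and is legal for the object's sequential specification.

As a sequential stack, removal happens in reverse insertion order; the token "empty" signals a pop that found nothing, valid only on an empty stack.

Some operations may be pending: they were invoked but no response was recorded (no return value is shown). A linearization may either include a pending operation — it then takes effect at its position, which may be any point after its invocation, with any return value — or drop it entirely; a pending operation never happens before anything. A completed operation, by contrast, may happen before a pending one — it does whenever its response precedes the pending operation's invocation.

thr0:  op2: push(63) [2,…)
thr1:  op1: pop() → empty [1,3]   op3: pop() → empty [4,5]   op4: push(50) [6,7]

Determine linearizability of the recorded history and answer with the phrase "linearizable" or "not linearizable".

linearizable

witness order: op1, op3, op2, op4
1. op1 pop() → empty, leaving stack <>
2. op3 pop() → empty, leaving stack <>
3. op2 push(63) (pending, included), leaving stack <63>
4. op4 push(50), leaving stack <63,50>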